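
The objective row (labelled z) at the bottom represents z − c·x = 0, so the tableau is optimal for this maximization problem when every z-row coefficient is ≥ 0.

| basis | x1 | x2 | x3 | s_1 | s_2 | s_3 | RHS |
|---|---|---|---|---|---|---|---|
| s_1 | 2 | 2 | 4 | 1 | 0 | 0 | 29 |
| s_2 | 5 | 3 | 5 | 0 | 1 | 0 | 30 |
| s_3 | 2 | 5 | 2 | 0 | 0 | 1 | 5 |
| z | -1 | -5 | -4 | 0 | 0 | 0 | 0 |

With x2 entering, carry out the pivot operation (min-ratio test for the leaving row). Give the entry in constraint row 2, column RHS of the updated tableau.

27

Ratio test on column x2 — row 1: 29/2 = 29/2; row 2: 30/3 = 10; row 3: 5/5 = 1. Minimum is 1 at row 3 (s_3 leaves); pivot element 5.
Divide row 3 by 5; eliminate column x2 from the other rows.
Row 2 update in column RHS: 30 − 3·1 = 27.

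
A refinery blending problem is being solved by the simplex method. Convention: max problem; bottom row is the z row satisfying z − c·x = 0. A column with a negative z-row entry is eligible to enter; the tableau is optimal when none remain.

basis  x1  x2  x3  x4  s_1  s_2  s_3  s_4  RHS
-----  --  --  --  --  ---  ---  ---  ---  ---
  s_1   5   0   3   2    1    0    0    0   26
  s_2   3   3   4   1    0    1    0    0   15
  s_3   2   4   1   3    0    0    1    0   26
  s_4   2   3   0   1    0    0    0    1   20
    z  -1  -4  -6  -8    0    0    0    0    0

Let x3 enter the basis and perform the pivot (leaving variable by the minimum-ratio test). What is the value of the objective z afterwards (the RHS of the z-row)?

45/2

Ratio test on column x3 — row 1: 26/3 = 26/3; row 2: 15/4 = 15/4; row 3: 26/1 = 26; row 4: entry 0 ≤ 0. Minimum is 15/4 at row 2 (s_2 leaves); pivot element 4.
Pivot on row 2; the z-row RHS becomes 0 − (-6)·(15/4) = 45/2.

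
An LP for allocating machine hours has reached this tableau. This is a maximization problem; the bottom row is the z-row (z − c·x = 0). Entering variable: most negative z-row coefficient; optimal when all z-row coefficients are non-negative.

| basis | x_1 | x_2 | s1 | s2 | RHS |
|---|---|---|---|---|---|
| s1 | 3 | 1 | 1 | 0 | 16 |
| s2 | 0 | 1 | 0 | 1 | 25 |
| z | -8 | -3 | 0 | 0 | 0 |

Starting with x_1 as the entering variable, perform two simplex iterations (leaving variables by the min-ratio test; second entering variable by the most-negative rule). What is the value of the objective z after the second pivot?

Ratio test on column x_1 — row 1: 16/3 = 16/3; row 2: entry 0 ≤ 0. Minimum is 16/3 at row 1 (s1 leaves); pivot element 3.
Pivot on row 1; the z-row RHS becomes 0 − (-8)·(16/3) = 128/3.
Next entering variable (most negative z-row entry -1/3): x_2.
Ratio test on column x_2 — row 1: (16/3)/(1/3) = 16; row 2: 25/1 = 25. Minimum is 16 at row 1 (x_1 leaves); pivot element 1/3.
After the second pivot the z-row RHS is 128/3 − (-1/3)·16 = 48.

48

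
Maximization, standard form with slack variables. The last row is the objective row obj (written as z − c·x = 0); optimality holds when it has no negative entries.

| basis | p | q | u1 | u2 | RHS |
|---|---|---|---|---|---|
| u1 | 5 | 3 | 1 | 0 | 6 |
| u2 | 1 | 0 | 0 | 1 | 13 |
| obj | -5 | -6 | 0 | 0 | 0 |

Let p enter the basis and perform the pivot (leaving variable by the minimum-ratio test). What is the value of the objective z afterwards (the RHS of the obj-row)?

Ratio test on column p — row 1: 6/5 = 6/5; row 2: 13/1 = 13. Minimum is 6/5 at row 1 (u1 leaves); pivot element 5.
Pivot on row 1; the obj-row RHS becomes 0 − (-5)·(6/5) = 6.

6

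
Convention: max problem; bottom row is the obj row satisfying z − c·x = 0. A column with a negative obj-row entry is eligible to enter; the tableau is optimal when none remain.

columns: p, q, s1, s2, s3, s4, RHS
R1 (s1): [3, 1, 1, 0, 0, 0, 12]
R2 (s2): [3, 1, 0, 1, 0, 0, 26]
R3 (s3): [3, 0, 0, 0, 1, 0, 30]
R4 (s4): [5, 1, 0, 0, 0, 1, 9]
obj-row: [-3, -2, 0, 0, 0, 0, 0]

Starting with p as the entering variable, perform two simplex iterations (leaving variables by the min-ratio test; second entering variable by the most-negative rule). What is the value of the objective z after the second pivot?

Ratio test on column p — row 1: 12/3 = 4; row 2: 26/3 = 26/3; row 3: 30/3 = 10; row 4: 9/5 = 9/5. Minimum is 9/5 at row 4 (s4 leaves); pivot element 5.
Pivot on row 4; the obj-row RHS becomes 0 − (-3)·(9/5) = 27/5.
Next entering variable (most negative obj-row entry -7/5): q.
Ratio test on column q — row 1: (33/5)/(2/5) = 33/2; row 2: (103/5)/(2/5) = 103/2; row 3: entry -3/5 ≤ 0; row 4: (9/5)/(1/5) = 9. Minimum is 9 at row 4 (p leaves); pivot element 1/5.
After the second pivot the obj-row RHS is 27/5 − (-7/5)·9 = 18.

18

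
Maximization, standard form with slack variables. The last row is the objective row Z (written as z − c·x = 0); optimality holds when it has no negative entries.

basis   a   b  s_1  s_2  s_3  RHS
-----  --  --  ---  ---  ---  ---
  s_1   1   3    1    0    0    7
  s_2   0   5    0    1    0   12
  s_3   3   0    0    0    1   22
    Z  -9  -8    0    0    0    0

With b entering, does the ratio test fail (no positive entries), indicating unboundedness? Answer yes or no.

no

Column b has positive entries in row(s) 1, 2, so the ratio test bounds it — not unbounded.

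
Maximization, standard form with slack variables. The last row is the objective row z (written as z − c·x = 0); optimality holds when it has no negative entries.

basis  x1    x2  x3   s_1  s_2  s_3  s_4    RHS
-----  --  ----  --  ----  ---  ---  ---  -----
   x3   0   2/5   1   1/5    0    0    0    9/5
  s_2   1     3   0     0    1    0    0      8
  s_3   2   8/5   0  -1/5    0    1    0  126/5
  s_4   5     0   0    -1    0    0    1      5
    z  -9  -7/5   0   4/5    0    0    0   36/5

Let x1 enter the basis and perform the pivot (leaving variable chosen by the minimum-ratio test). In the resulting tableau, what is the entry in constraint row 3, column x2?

8/5

Ratio test on column x1 — row 1: entry 0 ≤ 0; row 2: 8/1 = 8; row 3: (126/5)/2 = 63/5; row 4: 5/5 = 1. Minimum is 1 at row 4 (s_4 leaves); pivot element 5.
Divide row 4 by 5; eliminate column x1 from the other rows.
Row 3 update in column x2: 8/5 − 2·0 = 8/5.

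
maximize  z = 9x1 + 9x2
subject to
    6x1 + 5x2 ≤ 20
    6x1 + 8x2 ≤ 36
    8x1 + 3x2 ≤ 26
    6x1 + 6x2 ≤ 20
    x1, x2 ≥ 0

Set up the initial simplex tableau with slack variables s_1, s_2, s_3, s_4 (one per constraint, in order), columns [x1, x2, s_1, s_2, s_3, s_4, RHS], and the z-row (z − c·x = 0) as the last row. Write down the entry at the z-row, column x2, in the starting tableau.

-9

The z-row carries the negated objective coefficients: the x2 entry is -9.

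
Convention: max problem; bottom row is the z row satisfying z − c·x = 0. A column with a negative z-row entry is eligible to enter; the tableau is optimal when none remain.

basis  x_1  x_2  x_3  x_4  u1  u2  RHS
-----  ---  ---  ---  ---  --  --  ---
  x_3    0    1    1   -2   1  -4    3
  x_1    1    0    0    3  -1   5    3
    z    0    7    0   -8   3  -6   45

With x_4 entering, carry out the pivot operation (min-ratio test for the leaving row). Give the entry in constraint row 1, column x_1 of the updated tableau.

2/3

Ratio test on column x_4 — row 1: entry -2 ≤ 0; row 2: 3/3 = 1. Minimum is 1 at row 2 (x_1 leaves); pivot element 3.
Divide row 2 by 3; eliminate column x_4 from the other rows.
Row 1 update in column x_1: 0 − (-2)·(1/3) = 2/3.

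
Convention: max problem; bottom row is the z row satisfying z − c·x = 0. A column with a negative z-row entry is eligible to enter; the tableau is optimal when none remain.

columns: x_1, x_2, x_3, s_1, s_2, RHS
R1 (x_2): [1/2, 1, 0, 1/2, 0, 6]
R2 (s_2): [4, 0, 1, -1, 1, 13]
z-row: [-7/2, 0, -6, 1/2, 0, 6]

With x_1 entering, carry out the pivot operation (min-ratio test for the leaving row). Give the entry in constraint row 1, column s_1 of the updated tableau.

5/8

Ratio test on column x_1 — row 1: 6/(1/2) = 12; row 2: 13/4 = 13/4. Minimum is 13/4 at row 2 (s_2 leaves); pivot element 4.
Divide row 2 by 4; eliminate column x_1 from the other rows.
Row 1 update in column s_1: 1/2 − (1/2)·(-1/4) = 5/8.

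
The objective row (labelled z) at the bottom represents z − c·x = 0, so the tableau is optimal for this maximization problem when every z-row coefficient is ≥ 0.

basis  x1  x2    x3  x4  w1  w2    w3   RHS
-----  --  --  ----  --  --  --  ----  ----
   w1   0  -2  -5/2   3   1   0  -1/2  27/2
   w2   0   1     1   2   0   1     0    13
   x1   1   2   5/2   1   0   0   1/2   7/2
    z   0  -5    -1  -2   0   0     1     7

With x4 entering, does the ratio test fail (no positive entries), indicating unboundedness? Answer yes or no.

no

Column x4 has positive entries in row(s) 1, 2, 3, so the ratio test bounds it — not unbounded.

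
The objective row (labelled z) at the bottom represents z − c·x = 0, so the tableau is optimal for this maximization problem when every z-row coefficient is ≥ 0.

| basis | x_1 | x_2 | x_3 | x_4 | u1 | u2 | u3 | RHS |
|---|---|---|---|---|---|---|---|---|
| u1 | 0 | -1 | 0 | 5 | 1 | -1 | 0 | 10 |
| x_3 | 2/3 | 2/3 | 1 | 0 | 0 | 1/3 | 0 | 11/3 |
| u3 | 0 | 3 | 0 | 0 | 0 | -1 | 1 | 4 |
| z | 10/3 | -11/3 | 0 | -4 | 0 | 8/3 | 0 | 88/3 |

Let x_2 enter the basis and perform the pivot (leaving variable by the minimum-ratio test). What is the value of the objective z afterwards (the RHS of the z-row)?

308/9

Ratio test on column x_2 — row 1: entry -1 ≤ 0; row 2: (11/3)/(2/3) = 11/2; row 3: 4/3 = 4/3. Minimum is 4/3 at row 3 (u3 leaves); pivot element 3.
Pivot on row 3; the z-row RHS becomes 88/3 − (-11/3)·(4/3) = 308/9.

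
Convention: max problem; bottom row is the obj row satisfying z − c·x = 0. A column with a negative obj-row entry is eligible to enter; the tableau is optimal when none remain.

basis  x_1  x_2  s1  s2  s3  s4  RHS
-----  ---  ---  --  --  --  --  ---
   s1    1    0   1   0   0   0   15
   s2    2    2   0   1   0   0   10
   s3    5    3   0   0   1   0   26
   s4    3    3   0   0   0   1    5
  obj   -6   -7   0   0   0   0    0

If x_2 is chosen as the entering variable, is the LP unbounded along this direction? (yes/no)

no

Column x_2 has positive entries in row(s) 2, 3, 4, so the ratio test bounds it — not unbounded.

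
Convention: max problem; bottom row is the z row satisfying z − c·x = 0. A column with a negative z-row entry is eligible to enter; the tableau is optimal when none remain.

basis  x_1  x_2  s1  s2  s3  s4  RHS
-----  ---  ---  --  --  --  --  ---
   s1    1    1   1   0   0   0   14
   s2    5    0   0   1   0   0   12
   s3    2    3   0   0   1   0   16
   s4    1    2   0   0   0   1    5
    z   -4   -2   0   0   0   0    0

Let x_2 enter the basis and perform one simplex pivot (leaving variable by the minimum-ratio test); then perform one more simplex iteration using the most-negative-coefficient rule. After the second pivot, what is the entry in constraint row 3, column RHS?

Ratio test on column x_2 — row 1: 14/1 = 14; row 2: entry 0 ≤ 0; row 3: 16/3 = 16/3; row 4: 5/2 = 5/2. Minimum is 5/2 at row 4 (s4 leaves); pivot element 2.
Divide row 4 by 2; eliminate column x_2 from the other rows.
Second iteration: most negative z-row entry is -3 in column x_1, so x_1 enters.
Ratio test on column x_1 — row 1: (23/2)/(1/2) = 23; row 2: 12/5 = 12/5; row 3: (17/2)/(1/2) = 17; row 4: (5/2)/(1/2) = 5. Minimum is 12/5 at row 2 (s2 leaves); pivot element 5.
Divide row 2 by 5; eliminate column x_1 from the other rows.
After both pivots, the entry at constraint row 3, column RHS is 73/10.

73/10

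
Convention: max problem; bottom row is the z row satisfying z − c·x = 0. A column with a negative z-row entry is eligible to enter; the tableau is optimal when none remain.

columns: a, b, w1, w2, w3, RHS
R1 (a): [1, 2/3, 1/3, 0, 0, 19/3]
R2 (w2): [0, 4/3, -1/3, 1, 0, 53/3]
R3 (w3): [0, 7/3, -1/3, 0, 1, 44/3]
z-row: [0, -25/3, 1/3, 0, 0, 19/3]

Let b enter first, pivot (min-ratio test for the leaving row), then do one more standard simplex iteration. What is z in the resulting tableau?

Ratio test on column b — row 1: (19/3)/(2/3) = 19/2; row 2: (53/3)/(4/3) = 53/4; row 3: (44/3)/(7/3) = 44/7. Minimum is 44/7 at row 3 (w3 leaves); pivot element 7/3.
Pivot on row 3; the z-row RHS becomes 19/3 − (-25/3)·(44/7) = 411/7.
Next entering variable (most negative z-row entry -6/7): w1.
Ratio test on column w1 — row 1: (15/7)/(3/7) = 5; row 2: entry -1/7 ≤ 0; row 3: entry -1/7 ≤ 0. Minimum is 5 at row 1 (a leaves); pivot element 3/7.
After the second pivot the z-row RHS is 411/7 − (-6/7)·5 = 63.

63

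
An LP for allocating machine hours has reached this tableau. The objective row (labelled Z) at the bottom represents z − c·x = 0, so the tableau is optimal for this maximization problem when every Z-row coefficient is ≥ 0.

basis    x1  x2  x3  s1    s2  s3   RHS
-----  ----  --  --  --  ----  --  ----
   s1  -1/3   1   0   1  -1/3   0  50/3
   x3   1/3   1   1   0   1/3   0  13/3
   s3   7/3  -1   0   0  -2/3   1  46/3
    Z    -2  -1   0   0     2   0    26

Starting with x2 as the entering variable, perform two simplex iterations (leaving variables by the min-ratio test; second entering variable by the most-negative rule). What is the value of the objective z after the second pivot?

341/8

Ratio test on column x2 — row 1: (50/3)/1 = 50/3; row 2: (13/3)/1 = 13/3; row 3: entry -1 ≤ 0. Minimum is 13/3 at row 2 (x3 leaves); pivot element 1.
Pivot on row 2; the Z-row RHS becomes 26 − (-1)·(13/3) = 91/3.
Next entering variable (most negative Z-row entry -5/3): x1.
Ratio test on column x1 — row 1: entry -2/3 ≤ 0; row 2: (13/3)/(1/3) = 13; row 3: (59/3)/(8/3) = 59/8. Minimum is 59/8 at row 3 (s3 leaves); pivot element 8/3.
After the second pivot the Z-row RHS is 91/3 − (-5/3)·(59/8) = 341/8.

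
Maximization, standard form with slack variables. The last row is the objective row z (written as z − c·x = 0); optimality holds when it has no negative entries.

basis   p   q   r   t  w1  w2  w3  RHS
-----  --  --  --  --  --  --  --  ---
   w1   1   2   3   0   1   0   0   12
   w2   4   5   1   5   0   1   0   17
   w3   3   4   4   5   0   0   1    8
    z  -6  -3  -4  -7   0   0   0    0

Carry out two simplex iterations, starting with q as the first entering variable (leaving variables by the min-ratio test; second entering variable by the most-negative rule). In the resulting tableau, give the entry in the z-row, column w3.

2

Ratio test on column q — row 1: 12/2 = 6; row 2: 17/5 = 17/5; row 3: 8/4 = 2. Minimum is 2 at row 3 (w3 leaves); pivot element 4.
Divide row 3 by 4; eliminate column q from the other rows.
Second iteration: most negative z-row entry is -15/4 in column p, so p enters.
Ratio test on column p — row 1: entry -1/2 ≤ 0; row 2: 7/(1/4) = 28; row 3: 2/(3/4) = 8/3. Minimum is 8/3 at row 3 (q leaves); pivot element 3/4.
Divide row 3 by 3/4; eliminate column p from the other rows.
After both pivots, the entry at the z-row, column w3 is 2.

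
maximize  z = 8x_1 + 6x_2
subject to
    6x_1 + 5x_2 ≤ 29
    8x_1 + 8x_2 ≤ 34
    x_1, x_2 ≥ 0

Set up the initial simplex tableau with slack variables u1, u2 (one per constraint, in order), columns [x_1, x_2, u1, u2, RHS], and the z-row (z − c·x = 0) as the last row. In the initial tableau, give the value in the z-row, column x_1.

The z-row carries the negated objective coefficients: the x_1 entry is -8.

-8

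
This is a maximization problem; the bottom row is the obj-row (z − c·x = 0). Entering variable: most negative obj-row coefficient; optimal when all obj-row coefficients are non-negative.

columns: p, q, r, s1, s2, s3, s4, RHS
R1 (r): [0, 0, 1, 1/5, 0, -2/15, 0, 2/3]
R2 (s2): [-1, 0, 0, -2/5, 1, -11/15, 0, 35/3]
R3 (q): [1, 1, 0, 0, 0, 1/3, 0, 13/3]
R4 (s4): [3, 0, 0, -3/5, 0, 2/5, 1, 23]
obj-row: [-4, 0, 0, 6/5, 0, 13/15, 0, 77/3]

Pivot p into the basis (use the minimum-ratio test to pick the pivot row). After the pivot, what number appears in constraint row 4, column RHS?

10

Ratio test on column p — row 1: entry 0 ≤ 0; row 2: entry -1 ≤ 0; row 3: (13/3)/1 = 13/3; row 4: 23/3 = 23/3. Minimum is 13/3 at row 3 (q leaves); pivot element 1.
Divide row 3 by 1; eliminate column p from the other rows.
Row 4 update in column RHS: 23 − 3·(13/3) = 10.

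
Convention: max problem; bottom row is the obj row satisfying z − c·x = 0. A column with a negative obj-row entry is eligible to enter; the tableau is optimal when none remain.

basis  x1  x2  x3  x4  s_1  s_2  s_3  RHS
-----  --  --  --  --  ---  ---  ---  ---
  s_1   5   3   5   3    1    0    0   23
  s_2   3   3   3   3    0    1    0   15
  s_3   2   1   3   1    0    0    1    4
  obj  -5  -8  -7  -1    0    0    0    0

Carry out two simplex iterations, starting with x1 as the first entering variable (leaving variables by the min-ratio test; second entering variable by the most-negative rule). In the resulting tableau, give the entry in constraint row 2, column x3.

-6

Ratio test on column x1 — row 1: 23/5 = 23/5; row 2: 15/3 = 5; row 3: 4/2 = 2. Minimum is 2 at row 3 (s_3 leaves); pivot element 2.
Divide row 3 by 2; eliminate column x1 from the other rows.
Second iteration: most negative obj-row entry is -11/2 in column x2, so x2 enters.
Ratio test on column x2 — row 1: 13/(1/2) = 26; row 2: 9/(3/2) = 6; row 3: 2/(1/2) = 4. Minimum is 4 at row 3 (x1 leaves); pivot element 1/2.
Divide row 3 by 1/2; eliminate column x2 from the other rows.
After both pivots, the entry at constraint row 2, column x3 is -6.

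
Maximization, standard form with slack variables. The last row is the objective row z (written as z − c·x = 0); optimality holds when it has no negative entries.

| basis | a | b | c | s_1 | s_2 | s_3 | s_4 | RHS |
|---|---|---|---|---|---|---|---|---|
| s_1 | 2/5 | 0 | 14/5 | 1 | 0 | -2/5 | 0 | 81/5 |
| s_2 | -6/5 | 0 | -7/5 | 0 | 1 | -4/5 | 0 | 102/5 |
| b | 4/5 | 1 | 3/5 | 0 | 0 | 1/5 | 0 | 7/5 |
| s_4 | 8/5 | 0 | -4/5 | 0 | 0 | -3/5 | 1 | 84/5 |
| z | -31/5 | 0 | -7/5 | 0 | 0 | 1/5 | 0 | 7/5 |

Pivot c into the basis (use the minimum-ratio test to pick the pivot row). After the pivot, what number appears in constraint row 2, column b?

7/3

Ratio test on column c — row 1: (81/5)/(14/5) = 81/14; row 2: entry -7/5 ≤ 0; row 3: (7/5)/(3/5) = 7/3; row 4: entry -4/5 ≤ 0. Minimum is 7/3 at row 3 (b leaves); pivot element 3/5.
Divide row 3 by 3/5; eliminate column c from the other rows.
Row 2 update in column b: 0 − (-7/5)·(5/3) = 7/3.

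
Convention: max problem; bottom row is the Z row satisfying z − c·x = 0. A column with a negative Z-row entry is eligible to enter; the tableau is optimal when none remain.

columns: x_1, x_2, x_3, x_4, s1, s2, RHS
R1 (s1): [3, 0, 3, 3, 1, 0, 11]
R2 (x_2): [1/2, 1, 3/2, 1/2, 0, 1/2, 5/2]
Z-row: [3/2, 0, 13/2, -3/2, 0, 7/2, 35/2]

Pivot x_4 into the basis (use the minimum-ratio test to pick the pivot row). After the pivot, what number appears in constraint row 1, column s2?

Ratio test on column x_4 — row 1: 11/3 = 11/3; row 2: (5/2)/(1/2) = 5. Minimum is 11/3 at row 1 (s1 leaves); pivot element 3.
Divide row 1 by 3; eliminate column x_4 from the other rows.
In the new row 1, the s2 entry is the old entry divided by the pivot: 0/3 = 0.

0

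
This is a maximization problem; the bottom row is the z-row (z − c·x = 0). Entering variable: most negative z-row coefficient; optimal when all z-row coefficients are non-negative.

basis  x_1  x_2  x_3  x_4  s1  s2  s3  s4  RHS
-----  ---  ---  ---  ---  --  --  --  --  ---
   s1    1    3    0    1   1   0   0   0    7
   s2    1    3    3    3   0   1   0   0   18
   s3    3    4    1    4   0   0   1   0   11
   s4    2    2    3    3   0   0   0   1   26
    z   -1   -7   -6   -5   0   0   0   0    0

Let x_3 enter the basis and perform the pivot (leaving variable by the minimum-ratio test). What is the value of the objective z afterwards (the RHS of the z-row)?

Ratio test on column x_3 — row 1: entry 0 ≤ 0; row 2: 18/3 = 6; row 3: 11/1 = 11; row 4: 26/3 = 26/3. Minimum is 6 at row 2 (s2 leaves); pivot element 3.
Pivot on row 2; the z-row RHS becomes 0 − (-6)·6 = 36.

36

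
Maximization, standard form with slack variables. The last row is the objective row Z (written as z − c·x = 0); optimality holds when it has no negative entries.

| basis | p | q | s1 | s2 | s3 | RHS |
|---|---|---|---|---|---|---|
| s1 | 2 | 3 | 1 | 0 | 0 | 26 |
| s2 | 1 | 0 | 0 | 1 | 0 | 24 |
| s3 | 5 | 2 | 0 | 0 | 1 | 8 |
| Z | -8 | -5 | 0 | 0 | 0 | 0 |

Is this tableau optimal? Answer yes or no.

The Z-row has a negative entry -8 in column p, so it is not optimal.

no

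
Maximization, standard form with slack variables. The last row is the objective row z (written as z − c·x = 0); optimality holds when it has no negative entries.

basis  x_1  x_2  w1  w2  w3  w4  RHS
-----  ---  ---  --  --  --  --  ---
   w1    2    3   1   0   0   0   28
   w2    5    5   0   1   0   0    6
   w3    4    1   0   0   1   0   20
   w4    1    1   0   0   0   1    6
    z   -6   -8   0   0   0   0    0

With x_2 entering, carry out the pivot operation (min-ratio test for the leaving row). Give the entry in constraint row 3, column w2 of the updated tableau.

-1/5

Ratio test on column x_2 — row 1: 28/3 = 28/3; row 2: 6/5 = 6/5; row 3: 20/1 = 20; row 4: 6/1 = 6. Minimum is 6/5 at row 2 (w2 leaves); pivot element 5.
Divide row 2 by 5; eliminate column x_2 from the other rows.
Row 3 update in column w2: 0 − 1·(1/5) = -1/5.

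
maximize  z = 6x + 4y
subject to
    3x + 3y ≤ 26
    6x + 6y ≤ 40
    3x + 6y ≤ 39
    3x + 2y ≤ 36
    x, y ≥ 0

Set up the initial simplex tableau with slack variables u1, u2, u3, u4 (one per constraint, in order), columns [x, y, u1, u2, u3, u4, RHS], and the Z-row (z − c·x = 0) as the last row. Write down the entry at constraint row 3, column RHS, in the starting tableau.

39

The RHS of constraint 3 is b_3 = 39.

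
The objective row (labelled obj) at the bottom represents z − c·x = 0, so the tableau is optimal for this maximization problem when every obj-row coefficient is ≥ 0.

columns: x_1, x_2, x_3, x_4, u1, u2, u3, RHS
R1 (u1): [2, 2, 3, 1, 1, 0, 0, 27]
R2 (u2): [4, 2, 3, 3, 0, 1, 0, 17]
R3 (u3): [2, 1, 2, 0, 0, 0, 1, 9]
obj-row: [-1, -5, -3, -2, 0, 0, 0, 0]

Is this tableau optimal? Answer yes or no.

The obj-row has a negative entry -5 in column x_2, so it is not optimal.

no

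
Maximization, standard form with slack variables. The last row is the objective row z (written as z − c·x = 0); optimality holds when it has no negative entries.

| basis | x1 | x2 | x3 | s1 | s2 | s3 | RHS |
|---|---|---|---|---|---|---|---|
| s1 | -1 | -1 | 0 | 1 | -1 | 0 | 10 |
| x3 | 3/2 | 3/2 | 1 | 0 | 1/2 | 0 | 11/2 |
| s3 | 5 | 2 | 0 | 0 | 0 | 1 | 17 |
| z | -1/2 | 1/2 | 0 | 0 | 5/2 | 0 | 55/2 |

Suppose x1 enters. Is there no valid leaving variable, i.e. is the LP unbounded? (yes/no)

Column x1 has positive entries in row(s) 2, 3, so the ratio test bounds it — not unbounded.

no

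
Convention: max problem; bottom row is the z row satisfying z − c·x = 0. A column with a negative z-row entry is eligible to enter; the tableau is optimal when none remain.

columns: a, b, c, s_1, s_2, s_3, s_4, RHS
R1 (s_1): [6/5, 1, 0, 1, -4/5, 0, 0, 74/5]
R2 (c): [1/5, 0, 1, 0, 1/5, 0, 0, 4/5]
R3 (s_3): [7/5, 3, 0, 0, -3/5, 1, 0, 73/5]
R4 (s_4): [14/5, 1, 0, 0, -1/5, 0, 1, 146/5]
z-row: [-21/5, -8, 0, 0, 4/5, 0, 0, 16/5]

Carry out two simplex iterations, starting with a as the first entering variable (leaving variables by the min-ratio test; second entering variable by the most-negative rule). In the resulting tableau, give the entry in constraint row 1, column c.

Ratio test on column a — row 1: (74/5)/(6/5) = 37/3; row 2: (4/5)/(1/5) = 4; row 3: (73/5)/(7/5) = 73/7; row 4: (146/5)/(14/5) = 73/7. Minimum is 4 at row 2 (c leaves); pivot element 1/5.
Divide row 2 by 1/5; eliminate column a from the other rows.
Second iteration: most negative z-row entry is -8 in column b, so b enters.
Ratio test on column b — row 1: 10/1 = 10; row 2: entry 0 ≤ 0; row 3: 9/3 = 3; row 4: 18/1 = 18. Minimum is 3 at row 3 (s_3 leaves); pivot element 3.
Divide row 3 by 3; eliminate column b from the other rows.
After both pivots, the entry at constraint row 1, column c is -11/3.

-11/3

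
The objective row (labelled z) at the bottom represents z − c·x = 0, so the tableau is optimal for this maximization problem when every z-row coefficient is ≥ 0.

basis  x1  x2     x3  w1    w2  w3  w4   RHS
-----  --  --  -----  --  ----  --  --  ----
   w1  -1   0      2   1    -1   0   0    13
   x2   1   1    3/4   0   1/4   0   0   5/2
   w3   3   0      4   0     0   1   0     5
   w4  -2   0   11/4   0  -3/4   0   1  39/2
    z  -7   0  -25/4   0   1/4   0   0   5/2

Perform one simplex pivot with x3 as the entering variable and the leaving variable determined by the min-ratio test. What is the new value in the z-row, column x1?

Ratio test on column x3 — row 1: 13/2 = 13/2; row 2: (5/2)/(3/4) = 10/3; row 3: 5/4 = 5/4; row 4: (39/2)/(11/4) = 78/11. Minimum is 5/4 at row 3 (w3 leaves); pivot element 4.
Divide row 3 by 4; eliminate column x3 from the other rows.
z-row update in column x1: -7 − (-25/4)·(3/4) = -37/16.

-37/16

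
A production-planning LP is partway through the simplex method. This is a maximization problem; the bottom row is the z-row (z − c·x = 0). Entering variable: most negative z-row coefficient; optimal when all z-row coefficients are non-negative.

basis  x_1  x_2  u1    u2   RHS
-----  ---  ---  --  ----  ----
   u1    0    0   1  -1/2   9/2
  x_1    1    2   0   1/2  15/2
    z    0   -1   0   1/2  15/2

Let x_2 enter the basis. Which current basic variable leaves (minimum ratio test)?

x_1

Column x_2 entries and ratios — u1: 0 ≤ 0, skip; x_1: (15/2)/2 = 15/4.
Smallest ratio is 15/4 in the row of x_1, so x_1 leaves.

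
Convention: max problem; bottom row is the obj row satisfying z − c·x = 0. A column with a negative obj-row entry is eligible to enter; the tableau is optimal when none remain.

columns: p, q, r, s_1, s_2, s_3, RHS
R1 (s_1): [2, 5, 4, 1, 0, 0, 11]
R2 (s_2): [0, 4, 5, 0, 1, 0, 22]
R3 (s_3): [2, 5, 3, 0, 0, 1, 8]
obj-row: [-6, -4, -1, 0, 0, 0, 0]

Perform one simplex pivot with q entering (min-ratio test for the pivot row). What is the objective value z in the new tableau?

32/5

Ratio test on column q — row 1: 11/5 = 11/5; row 2: 22/4 = 11/2; row 3: 8/5 = 8/5. Minimum is 8/5 at row 3 (s_3 leaves); pivot element 5.
Pivot on row 3; the obj-row RHS becomes 0 − (-4)·(8/5) = 32/5.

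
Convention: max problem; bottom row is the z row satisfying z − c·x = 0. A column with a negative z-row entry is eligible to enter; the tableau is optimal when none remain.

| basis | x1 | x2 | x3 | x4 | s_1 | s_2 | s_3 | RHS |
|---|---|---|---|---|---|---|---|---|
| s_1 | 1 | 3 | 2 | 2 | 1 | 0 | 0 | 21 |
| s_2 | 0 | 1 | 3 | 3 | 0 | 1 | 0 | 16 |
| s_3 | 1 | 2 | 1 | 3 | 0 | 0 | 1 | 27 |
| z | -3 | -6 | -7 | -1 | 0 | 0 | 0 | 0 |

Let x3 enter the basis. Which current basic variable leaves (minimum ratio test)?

s_2

Column x3 entries and ratios — s_1: 21/2 = 21/2; s_2: 16/3 = 16/3; s_3: 27/1 = 27.
Smallest ratio is 16/3 in the row of s_2, so s_2 leaves.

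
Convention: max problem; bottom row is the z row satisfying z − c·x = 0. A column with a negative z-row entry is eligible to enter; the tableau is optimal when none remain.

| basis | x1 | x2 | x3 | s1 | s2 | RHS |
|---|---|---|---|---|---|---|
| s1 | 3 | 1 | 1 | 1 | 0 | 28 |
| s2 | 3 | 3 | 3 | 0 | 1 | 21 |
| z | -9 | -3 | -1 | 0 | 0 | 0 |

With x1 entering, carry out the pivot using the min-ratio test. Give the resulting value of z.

63

Ratio test on column x1 — row 1: 28/3 = 28/3; row 2: 21/3 = 7. Minimum is 7 at row 2 (s2 leaves); pivot element 3.
Pivot on row 2; the z-row RHS becomes 0 − (-9)·7 = 63.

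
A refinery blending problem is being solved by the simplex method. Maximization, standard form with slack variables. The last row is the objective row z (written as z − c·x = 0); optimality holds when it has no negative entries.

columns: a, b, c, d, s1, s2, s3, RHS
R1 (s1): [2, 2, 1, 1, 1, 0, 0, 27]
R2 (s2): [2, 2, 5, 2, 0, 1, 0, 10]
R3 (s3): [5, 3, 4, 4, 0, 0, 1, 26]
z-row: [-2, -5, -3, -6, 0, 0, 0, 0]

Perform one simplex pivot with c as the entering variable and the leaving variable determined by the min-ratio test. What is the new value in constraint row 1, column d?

3/5

Ratio test on column c — row 1: 27/1 = 27; row 2: 10/5 = 2; row 3: 26/4 = 13/2. Minimum is 2 at row 2 (s2 leaves); pivot element 5.
Divide row 2 by 5; eliminate column c from the other rows.
Row 1 update in column d: 1 − 1·(2/5) = 3/5.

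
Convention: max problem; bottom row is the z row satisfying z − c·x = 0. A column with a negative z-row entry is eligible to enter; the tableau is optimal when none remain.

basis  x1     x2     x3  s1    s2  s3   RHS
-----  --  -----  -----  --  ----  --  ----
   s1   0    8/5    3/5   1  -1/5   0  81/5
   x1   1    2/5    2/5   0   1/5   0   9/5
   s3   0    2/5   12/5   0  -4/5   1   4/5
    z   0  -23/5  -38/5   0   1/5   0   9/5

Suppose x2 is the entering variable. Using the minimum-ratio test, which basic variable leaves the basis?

s3

Column x2 entries and ratios — s1: (81/5)/(8/5) = 81/8; x1: (9/5)/(2/5) = 9/2; s3: (4/5)/(2/5) = 2.
Smallest ratio is 2 in the row of s3, so s3 leaves.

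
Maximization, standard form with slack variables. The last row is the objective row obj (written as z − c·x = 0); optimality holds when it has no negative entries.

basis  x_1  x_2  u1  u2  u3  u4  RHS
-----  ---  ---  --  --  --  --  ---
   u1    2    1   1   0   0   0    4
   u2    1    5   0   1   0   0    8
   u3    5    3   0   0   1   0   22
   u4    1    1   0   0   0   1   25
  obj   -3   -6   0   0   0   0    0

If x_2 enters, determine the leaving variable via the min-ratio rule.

Column x_2 entries and ratios — u1: 4/1 = 4; u2: 8/5 = 8/5; u3: 22/3 = 22/3; u4: 25/1 = 25.
Smallest ratio is 8/5 in the row of u2, so u2 leaves.

u2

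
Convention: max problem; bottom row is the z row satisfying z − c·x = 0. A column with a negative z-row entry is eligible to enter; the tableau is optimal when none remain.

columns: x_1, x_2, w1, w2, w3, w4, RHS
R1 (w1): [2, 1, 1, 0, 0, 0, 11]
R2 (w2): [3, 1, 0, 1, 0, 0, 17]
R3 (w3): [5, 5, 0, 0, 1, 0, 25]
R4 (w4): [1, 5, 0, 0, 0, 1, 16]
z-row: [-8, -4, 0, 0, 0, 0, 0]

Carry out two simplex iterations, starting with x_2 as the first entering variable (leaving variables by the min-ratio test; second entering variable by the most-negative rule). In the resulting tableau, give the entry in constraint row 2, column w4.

1/2

Ratio test on column x_2 — row 1: 11/1 = 11; row 2: 17/1 = 17; row 3: 25/5 = 5; row 4: 16/5 = 16/5. Minimum is 16/5 at row 4 (w4 leaves); pivot element 5.
Divide row 4 by 5; eliminate column x_2 from the other rows.
Second iteration: most negative z-row entry is -36/5 in column x_1, so x_1 enters.
Ratio test on column x_1 — row 1: (39/5)/(9/5) = 13/3; row 2: (69/5)/(14/5) = 69/14; row 3: 9/4 = 9/4; row 4: (16/5)/(1/5) = 16. Minimum is 9/4 at row 3 (w3 leaves); pivot element 4.
Divide row 3 by 4; eliminate column x_1 from the other rows.
After both pivots, the entry at constraint row 2, column w4 is 1/2.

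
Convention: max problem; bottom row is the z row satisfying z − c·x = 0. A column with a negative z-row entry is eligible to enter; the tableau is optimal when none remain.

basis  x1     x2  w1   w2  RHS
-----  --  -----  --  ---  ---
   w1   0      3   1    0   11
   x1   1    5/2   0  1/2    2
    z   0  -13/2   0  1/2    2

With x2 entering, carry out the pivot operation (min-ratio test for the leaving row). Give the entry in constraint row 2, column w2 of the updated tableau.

1/5

Ratio test on column x2 — row 1: 11/3 = 11/3; row 2: 2/(5/2) = 4/5. Minimum is 4/5 at row 2 (x1 leaves); pivot element 5/2.
Divide row 2 by 5/2; eliminate column x2 from the other rows.
In the new row 2, the w2 entry is the old entry divided by the pivot: (1/2)/(5/2) = 1/5.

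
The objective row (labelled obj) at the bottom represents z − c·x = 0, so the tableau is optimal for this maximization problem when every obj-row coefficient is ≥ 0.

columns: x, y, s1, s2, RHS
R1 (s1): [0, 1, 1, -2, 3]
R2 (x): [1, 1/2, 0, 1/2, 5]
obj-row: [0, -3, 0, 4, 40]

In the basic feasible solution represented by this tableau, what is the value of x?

x is basic (row 2); its value is the RHS of that row, 5.

5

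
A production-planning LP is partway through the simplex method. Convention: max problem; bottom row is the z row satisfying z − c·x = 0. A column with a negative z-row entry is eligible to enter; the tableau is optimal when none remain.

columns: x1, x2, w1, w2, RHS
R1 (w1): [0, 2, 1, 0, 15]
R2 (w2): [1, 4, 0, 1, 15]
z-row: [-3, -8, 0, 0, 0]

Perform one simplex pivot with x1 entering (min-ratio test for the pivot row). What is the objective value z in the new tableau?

45

Ratio test on column x1 — row 1: entry 0 ≤ 0; row 2: 15/1 = 15. Minimum is 15 at row 2 (w2 leaves); pivot element 1.
Pivot on row 2; the z-row RHS becomes 0 − (-3)·15 = 45.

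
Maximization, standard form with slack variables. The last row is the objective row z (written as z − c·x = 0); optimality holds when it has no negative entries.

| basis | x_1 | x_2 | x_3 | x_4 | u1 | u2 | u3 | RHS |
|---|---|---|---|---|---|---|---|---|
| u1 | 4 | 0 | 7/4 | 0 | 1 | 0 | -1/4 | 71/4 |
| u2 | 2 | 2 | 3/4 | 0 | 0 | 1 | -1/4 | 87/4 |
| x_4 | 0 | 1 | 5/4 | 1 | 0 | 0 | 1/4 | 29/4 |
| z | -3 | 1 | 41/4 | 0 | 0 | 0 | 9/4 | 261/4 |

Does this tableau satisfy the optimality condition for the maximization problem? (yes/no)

The z-row has a negative entry -3 in column x_1, so it is not optimal.

no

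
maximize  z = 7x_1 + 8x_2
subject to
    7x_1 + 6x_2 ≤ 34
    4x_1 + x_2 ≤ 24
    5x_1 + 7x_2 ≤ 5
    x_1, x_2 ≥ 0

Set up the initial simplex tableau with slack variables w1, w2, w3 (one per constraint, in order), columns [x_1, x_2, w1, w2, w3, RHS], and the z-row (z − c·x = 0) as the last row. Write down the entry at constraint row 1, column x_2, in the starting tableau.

6

Constraint 1 has coefficient 6 on x_2.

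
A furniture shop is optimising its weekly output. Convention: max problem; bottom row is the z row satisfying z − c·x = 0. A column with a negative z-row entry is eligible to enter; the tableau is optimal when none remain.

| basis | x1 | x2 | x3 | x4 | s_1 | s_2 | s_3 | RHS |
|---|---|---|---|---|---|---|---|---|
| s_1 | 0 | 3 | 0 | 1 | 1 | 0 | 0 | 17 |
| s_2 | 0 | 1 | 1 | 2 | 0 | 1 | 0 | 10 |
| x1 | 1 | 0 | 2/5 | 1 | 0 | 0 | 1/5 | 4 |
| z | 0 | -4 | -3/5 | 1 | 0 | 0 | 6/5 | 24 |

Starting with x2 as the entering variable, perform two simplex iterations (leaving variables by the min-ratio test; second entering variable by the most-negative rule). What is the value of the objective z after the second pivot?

Ratio test on column x2 — row 1: 17/3 = 17/3; row 2: 10/1 = 10; row 3: entry 0 ≤ 0. Minimum is 17/3 at row 1 (s_1 leaves); pivot element 3.
Pivot on row 1; the z-row RHS becomes 24 − (-4)·(17/3) = 140/3.
Next entering variable (most negative z-row entry -3/5): x3.
Ratio test on column x3 — row 1: entry 0 ≤ 0; row 2: (13/3)/1 = 13/3; row 3: 4/(2/5) = 10. Minimum is 13/3 at row 2 (s_2 leaves); pivot element 1.
After the second pivot the z-row RHS is 140/3 − (-3/5)·(13/3) = 739/15.

739/15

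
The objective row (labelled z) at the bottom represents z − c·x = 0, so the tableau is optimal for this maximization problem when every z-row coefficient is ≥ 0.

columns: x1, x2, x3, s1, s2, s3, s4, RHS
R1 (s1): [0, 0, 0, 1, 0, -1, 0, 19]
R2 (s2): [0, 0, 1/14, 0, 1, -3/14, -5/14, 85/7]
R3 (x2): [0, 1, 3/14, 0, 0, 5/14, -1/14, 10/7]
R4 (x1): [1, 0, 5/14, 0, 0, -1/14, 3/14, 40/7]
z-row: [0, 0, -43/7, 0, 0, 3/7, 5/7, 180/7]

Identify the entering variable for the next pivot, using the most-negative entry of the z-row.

x3

Negative z-row entries: x3: -43/7.
The most negative is -43/7 in column x3, so x3 enters.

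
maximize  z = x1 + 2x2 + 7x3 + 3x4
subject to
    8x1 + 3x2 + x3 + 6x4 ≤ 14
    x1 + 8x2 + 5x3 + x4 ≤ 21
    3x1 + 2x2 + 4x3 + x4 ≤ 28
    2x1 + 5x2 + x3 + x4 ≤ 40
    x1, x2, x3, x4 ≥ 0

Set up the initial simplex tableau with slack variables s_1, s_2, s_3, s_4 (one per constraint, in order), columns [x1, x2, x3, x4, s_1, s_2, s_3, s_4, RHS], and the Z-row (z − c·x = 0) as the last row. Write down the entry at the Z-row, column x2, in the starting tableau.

-2

The Z-row carries the negated objective coefficients: the x2 entry is -2.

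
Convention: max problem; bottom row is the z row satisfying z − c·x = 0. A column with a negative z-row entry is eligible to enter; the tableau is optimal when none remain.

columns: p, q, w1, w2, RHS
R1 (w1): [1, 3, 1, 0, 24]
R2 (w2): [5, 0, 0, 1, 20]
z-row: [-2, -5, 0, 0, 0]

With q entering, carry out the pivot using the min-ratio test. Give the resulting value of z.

Ratio test on column q — row 1: 24/3 = 8; row 2: entry 0 ≤ 0. Minimum is 8 at row 1 (w1 leaves); pivot element 3.
Pivot on row 1; the z-row RHS becomes 0 − (-5)·8 = 40.

40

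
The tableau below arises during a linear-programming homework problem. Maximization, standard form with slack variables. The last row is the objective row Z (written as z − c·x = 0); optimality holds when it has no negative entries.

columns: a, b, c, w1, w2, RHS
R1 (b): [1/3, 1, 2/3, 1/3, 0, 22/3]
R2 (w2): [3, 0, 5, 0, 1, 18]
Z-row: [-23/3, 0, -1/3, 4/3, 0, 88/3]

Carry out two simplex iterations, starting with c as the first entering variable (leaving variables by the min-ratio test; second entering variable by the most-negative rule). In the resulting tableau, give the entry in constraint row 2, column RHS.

Ratio test on column c — row 1: (22/3)/(2/3) = 11; row 2: 18/5 = 18/5. Minimum is 18/5 at row 2 (w2 leaves); pivot element 5.
Divide row 2 by 5; eliminate column c from the other rows.
Second iteration: most negative Z-row entry is -112/15 in column a, so a enters.
Ratio test on column a — row 1: entry -1/15 ≤ 0; row 2: (18/5)/(3/5) = 6. Minimum is 6 at row 2 (c leaves); pivot element 3/5.
Divide row 2 by 3/5; eliminate column a from the other rows.
After both pivots, the entry at constraint row 2, column RHS is 6.

6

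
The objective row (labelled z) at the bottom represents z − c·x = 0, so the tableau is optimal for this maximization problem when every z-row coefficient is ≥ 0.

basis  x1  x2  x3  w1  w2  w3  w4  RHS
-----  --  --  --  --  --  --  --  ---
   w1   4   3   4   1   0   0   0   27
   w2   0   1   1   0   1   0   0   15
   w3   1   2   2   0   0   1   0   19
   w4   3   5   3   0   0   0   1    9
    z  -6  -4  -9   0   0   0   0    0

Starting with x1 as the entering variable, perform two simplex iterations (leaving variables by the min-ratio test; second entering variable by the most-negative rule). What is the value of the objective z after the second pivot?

27

Ratio test on column x1 — row 1: 27/4 = 27/4; row 2: entry 0 ≤ 0; row 3: 19/1 = 19; row 4: 9/3 = 3. Minimum is 3 at row 4 (w4 leaves); pivot element 3.
Pivot on row 4; the z-row RHS becomes 0 − (-6)·3 = 18.
Next entering variable (most negative z-row entry -3): x3.
Ratio test on column x3 — row 1: entry 0 ≤ 0; row 2: 15/1 = 15; row 3: 16/1 = 16; row 4: 3/1 = 3. Minimum is 3 at row 4 (x1 leaves); pivot element 1.
After the second pivot the z-row RHS is 18 − (-3)·3 = 27.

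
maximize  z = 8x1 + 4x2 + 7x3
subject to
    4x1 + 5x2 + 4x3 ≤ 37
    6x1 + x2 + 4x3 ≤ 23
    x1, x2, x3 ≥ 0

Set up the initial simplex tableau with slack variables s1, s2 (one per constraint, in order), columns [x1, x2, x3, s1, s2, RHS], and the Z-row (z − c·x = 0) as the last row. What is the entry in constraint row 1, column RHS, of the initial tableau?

The RHS of constraint 1 is b_1 = 37.

37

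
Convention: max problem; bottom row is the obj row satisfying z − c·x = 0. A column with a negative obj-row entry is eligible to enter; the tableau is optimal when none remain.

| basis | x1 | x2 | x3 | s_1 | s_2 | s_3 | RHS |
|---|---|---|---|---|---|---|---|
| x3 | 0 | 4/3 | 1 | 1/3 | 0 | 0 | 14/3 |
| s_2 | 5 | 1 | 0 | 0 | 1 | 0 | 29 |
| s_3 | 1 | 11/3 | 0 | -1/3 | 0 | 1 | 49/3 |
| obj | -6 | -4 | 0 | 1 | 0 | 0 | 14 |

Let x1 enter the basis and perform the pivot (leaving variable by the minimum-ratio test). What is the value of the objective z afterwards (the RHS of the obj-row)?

Ratio test on column x1 — row 1: entry 0 ≤ 0; row 2: 29/5 = 29/5; row 3: (49/3)/1 = 49/3. Minimum is 29/5 at row 2 (s_2 leaves); pivot element 5.
Pivot on row 2; the obj-row RHS becomes 14 − (-6)·(29/5) = 244/5.

244/5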